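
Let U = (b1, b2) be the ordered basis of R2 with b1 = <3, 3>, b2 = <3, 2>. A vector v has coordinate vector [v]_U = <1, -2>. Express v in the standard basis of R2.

<-3, -1>

v = M [v]_U, where M has columns b1, b2.
Carrying out the matrix-vector product, v = <-3, -1>.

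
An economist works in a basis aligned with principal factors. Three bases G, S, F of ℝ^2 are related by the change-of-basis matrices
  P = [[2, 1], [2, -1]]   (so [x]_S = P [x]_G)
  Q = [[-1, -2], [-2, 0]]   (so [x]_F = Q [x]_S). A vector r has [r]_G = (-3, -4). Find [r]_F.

(14, 20)

Composing the changes, [r]_F = Q P [r]_G.
Q P = [[-6, 1], [-4, -2]]; applying this to (-3, -4) gives (14, 20).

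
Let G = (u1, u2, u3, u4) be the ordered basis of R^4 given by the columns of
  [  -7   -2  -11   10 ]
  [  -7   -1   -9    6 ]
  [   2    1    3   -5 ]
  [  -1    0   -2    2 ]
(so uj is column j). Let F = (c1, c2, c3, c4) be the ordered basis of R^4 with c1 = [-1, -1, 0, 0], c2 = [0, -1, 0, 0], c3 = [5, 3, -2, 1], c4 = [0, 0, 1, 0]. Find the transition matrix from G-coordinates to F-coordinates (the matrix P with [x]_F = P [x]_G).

Take x = uj: its G-coordinates are the j-th standard unit vector, so P e_j — column j of P — equals [uj]_F.
u1 = 2c1 + 2c2 - c3 + 0·c4, giving column 1 = [2, 2, -1, 0]; repeating for each j gives P = [[2, 2, 1, 0], [2, -1, 2, 0], [-1, 0, -2, 2], [0, 1, -1, -1]].

[[2, 2, 1, 0], [2, -1, 2, 0], [-1, 0, -2, 2], [0, 1, -1, -1]]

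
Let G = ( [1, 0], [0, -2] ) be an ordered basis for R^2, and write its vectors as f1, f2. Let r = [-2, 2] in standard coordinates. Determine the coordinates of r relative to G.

[-2, -1]

[r]_G is the unique c with M c = r, where M has columns f1, f2.
System: c_1 + 0c_2 = -2, 0c_1 - 2c_2 = 2; solving gives c_1 = -2, c_2 = -1.
Check: -2f1 - f2 = [-2, 2].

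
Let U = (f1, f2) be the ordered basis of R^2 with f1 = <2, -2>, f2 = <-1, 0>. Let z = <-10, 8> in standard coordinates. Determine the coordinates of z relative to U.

Write z = c_1 f1 + c_2 f2 and solve for the c_i.
System: 2c_1 - c_2 = -10, -2c_1 + 0c_2 = 8; solving gives c_1 = -4, c_2 = 2.
Check: -4f1 + 2f2 = <-10, 8>.

<-4, 2>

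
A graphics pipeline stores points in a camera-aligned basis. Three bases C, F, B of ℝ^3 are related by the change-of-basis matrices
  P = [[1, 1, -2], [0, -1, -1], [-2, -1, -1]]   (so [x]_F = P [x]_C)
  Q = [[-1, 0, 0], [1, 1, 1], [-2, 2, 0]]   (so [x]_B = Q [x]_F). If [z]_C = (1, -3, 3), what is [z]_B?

Composing the changes, [z]_B = Q P [z]_C.
Q P = [[-1, -1, 2], [-1, -1, -4], [-2, -4, 2]]; applying this to (1, -3, 3) gives (8, -10, 16).

(8, -10, 16)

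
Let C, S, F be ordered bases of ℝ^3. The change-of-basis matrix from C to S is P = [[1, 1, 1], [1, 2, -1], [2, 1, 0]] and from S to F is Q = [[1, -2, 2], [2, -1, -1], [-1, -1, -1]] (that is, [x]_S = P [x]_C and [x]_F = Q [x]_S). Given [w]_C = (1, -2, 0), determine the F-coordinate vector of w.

Composing the changes, [w]_F = Q P [w]_C.
Q P = [[3, -1, 3], [-1, -1, 3], [-4, -4, 0]]; applying this to (1, -2, 0) gives (5, 1, 4).

(5, 1, 4)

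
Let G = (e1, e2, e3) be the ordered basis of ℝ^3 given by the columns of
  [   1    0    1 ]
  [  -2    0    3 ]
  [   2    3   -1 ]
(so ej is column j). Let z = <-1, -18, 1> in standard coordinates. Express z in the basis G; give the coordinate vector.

<3, -3, -4>

Write z = c_1 e1 + ... + c_3 e3 and solve for the c_i.
Row-reducing the augmented matrix [M | z] gives c = (3, -3, -4).
Check: 3e1 - 3e2 - 4e3 = <-1, -18, 1>.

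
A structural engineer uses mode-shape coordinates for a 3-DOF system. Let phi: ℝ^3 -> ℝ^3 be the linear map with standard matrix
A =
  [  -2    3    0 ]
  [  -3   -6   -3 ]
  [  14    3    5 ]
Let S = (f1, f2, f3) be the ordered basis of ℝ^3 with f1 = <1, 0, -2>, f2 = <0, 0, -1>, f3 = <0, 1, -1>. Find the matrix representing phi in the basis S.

The j-th column of [phi]_S is [phi(fj)]_S.
phi(f1) = A f1 = <-2, 3, 4> = -2f1 - 3f2 + 3f3, so column 1 is <-2, -3, 3>.
Repeating for f2, f3 and assembling the columns gives [[-2, 0, 3], [-3, 2, -1], [3, 3, -3]].

[[-2, 0, 3], [-3, 2, -1], [3, 3, -3]]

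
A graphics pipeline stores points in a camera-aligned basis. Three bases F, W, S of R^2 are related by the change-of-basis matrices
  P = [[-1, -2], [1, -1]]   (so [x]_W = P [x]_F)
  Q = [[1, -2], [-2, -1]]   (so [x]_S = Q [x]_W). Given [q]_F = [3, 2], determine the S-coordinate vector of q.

[-9, 13]

First [q]_W = P [q]_F = [-7, 1].
Then [q]_S = Q [q]_W = [-9, 13].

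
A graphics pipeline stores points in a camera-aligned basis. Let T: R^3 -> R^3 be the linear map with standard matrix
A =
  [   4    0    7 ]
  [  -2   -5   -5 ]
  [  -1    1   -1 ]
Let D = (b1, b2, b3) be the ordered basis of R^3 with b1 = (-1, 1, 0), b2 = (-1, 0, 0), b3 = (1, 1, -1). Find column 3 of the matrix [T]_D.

(-1, 3, -1)

Compute T(b3) = A b3 = (-3, -2, 1) in standard coordinates.
Then write this in D-coordinates: solve for y in y_1 b1 + ... + y_3 b3 = (-3, -2, 1).
This gives y = (-1, 3, -1), which is column 3 of [T]_D.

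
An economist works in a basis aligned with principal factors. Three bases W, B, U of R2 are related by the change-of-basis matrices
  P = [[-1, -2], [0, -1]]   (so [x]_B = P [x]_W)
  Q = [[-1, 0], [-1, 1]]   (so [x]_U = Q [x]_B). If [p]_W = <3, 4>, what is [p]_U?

<11, 7>

Apply P to get B-coordinates <-11, -4>, then Q to get U-coordinates.
The result is [p]_U = <11, 7>.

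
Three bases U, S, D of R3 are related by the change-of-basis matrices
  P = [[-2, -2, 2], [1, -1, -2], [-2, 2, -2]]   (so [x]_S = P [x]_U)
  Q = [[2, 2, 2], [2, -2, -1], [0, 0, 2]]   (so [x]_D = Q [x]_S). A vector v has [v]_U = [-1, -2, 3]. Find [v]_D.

First [v]_S = P [v]_U = [12, -5, -8].
Then [v]_D = Q [v]_S = [-2, 42, -16].

[-2, 42, -16]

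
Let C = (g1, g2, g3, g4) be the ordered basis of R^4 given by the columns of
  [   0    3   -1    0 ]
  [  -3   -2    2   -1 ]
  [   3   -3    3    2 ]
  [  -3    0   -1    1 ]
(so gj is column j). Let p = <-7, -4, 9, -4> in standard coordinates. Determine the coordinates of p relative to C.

[p]_C is the unique c with M c = p, where M has columns g1, ..., g4.
Solving this 4x4 system gives c = (2, -3, -2, 0).
Check: 2g1 - 3g2 - 2g3 + 0·g4 = <-7, -4, 9, -4>.

<2, -3, -2, 0>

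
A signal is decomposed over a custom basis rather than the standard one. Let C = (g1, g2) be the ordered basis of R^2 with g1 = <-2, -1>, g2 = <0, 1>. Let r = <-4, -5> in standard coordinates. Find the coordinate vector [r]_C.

<2, -3>

We seek scalars with c_1 g1 + c_2 g2 = r; equivalently solve M c = r where the columns of M are g1, g2.
System: -2c_1 + 0c_2 = -4, -c_1 + c_2 = -5; solving gives c_1 = 2, c_2 = -3.
Check: 2g1 - 3g2 = <-4, -5>.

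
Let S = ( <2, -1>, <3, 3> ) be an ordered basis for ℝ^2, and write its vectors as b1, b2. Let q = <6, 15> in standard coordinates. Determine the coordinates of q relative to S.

[q]_S is the unique c with M c = q, where M has columns b1, b2.
System: 2c_1 + 3c_2 = 6, -c_1 + 3c_2 = 15; solving gives c_1 = -3, c_2 = 4.
Check: -3b1 + 4b2 = <6, 15>.

<-3, 4>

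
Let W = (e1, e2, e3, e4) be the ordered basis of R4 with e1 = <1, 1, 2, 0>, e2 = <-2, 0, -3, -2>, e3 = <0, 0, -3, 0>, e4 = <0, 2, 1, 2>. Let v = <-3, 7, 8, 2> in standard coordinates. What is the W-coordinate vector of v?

We seek scalars with c_1 e1 + ... + c_4 e4 = v; equivalently solve M c = v where the columns of M are e1, ..., e4.
Gaussian elimination on [M | v] yields c = (1, 2, -3, 3).
Check: e1 + 2e2 - 3e3 + 3e4 = <-3, 7, 8, 2>.

<1, 2, -3, 3>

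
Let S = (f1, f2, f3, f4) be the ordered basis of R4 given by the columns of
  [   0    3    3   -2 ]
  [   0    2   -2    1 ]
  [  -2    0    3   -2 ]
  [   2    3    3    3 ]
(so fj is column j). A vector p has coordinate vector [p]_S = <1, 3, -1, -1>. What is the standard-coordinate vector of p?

The coordinates say p = f1 + 3f2 - f3 - f4; adding the scaled basis vectors gives <8, 7, -3, 5>.

<8, 7, -3, 5>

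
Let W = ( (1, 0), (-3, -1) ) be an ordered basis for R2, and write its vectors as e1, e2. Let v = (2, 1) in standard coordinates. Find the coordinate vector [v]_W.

(-1, -1)

[v]_W is the unique c with M c = v, where M has columns e1, e2.
System: c_1 - 3c_2 = 2, 0c_1 - c_2 = 1; solving gives c_1 = -1, c_2 = -1.
Check: -e1 - e2 = (2, 1).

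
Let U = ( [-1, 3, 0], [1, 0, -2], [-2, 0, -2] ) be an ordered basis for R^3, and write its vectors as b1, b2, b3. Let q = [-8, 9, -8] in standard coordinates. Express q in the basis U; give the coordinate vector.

Write q = c_1 b1 + ... + c_3 b3 and solve for the c_i.
Row-reducing the augmented matrix [M | q] gives c = (3, 1, 3).
Check: 3b1 + b2 + 3b3 = [-8, 9, -8].

[3, 1, 3]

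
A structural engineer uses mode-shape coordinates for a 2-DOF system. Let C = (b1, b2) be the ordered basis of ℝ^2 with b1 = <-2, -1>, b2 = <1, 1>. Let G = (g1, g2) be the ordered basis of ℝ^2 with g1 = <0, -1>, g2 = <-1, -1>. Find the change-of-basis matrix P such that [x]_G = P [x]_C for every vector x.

Take x = bj: its C-coordinates are the j-th standard unit vector, so P e_j — column j of P — equals [bj]_G.
b1 = -g1 + 2g2, giving column 1 = <-1, 2>; repeating for each j gives P = [[-1, 0], [2, -1]].

[[-1, 0], [2, -1]]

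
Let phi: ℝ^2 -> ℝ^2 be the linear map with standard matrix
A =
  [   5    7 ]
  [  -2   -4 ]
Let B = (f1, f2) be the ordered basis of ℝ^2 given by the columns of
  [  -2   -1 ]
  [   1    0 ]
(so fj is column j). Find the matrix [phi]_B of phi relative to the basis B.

[[0, 2], [3, 1]]

Let P have columns f1, f2. Then [phi]_B = P^(-1) A P.
Here det P = 1, so P^(-1) is integer; computing A P first and then P^(-1)(A P) gives [[0, 2], [3, 1]].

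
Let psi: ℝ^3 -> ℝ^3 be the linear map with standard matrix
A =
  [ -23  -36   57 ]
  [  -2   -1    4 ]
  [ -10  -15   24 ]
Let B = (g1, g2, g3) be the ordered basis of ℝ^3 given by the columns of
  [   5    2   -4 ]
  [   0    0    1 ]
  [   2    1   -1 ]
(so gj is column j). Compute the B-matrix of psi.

The j-th column of [psi]_B is [psi(gj)]_B.
psi(g1) = A g1 = [-1, -2, -2] = -g1 - 2g2 - 2g3, so column 1 is [-1, -2, -2].
Repeating for g2, g3 and assembling the columns gives [[-1, 3, 3], [-2, -2, -2], [-2, 0, 3]].

[[-1, 3, 3], [-2, -2, -2], [-2, 0, 3]]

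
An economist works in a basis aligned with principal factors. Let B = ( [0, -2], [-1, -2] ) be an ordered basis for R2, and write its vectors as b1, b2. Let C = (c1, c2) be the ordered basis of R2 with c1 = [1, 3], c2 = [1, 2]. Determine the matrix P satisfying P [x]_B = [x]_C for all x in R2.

Column j of P is [bj]_C, since P maps B-coordinates to C-coordinates.
Expressing b1 in C: b1 = -2c1 + 2c2, so column 1 of P is [-2, 2].
Doing the same for each bj gives P = [[-2, 0], [2, -1]].

[[-2, 0], [2, -1]]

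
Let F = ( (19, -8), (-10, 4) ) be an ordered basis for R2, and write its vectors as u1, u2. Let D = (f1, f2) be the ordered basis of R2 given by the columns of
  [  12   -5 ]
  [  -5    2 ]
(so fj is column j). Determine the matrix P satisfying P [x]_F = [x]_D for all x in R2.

[[2, 0], [1, 2]]

Take x = uj: its F-coordinates are the j-th standard unit vector, so P e_j — column j of P — equals [uj]_D.
u1 = 2f1 + f2, giving column 1 = (2, 1); repeating for each j gives P = [[2, 0], [1, 2]].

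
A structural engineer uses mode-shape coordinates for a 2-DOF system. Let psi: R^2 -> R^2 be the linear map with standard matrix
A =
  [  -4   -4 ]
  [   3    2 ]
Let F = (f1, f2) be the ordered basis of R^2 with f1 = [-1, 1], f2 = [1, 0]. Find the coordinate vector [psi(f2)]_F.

[3, -1]

Compute psi(f2) = A f2 = [-4, 3] in standard coordinates.
Then write this in F-coordinates: solve for y in y_1 f1 + y_2 f2 = [-4, 3].
This gives y = [3, -1], which is column 2 of [psi]_F.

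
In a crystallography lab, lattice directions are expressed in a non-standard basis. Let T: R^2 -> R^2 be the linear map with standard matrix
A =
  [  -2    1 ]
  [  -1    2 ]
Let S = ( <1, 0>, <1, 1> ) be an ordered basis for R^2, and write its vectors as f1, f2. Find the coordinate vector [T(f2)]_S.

Compute T(f2) = A f2 = <-1, 1> in standard coordinates.
Then write this in S-coordinates: solve for y in y_1 f1 + y_2 f2 = <-1, 1>.
This gives y = <-2, 1>, which is column 2 of [T]_S.

<-2, 1>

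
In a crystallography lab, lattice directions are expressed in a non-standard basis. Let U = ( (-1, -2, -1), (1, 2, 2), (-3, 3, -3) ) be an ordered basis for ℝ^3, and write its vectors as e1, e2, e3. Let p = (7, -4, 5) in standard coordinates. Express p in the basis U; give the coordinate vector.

(-3, -2, -2)

[p]_U is the unique c with M c = p, where M has columns e1, ..., e3.
Solving this 3x3 system gives c = (-3, -2, -2).
Check: -3e1 - 2e2 - 2e3 = (7, -4, 5).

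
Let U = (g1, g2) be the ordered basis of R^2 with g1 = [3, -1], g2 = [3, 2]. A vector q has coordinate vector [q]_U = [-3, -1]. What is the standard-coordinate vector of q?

[-12, 1]

The coordinates say q = -3g1 - g2; adding the scaled basis vectors gives [-12, 1].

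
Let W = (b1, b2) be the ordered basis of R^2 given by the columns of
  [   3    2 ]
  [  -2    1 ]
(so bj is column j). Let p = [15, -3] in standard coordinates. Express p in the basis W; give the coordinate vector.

[3, 3]

We seek scalars with c_1 b1 + c_2 b2 = p; equivalently solve M c = p where the columns of M are b1, b2.
System: 3c_1 + 2c_2 = 15, -2c_1 + c_2 = -3; solving gives c_1 = 3, c_2 = 3.
Check: 3b1 + 3b2 = [15, -3].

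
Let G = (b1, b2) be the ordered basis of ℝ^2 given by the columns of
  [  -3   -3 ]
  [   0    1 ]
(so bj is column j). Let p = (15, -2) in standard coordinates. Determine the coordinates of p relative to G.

Write p = c_1 b1 + c_2 b2 and solve for the c_i.
System: -3c_1 - 3c_2 = 15, 0c_1 + c_2 = -2; solving gives c_1 = -3, c_2 = -2.
Check: -3b1 - 2b2 = (15, -2).

(-3, -2)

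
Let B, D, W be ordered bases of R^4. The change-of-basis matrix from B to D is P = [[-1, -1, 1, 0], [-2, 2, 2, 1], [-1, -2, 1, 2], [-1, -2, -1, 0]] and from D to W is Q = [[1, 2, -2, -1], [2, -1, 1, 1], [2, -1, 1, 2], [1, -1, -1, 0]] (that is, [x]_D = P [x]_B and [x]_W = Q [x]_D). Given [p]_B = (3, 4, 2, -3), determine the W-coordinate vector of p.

(44, -41, -54, 7)

First [p]_D = P [p]_B = (-5, 3, -15, -13).
Then [p]_W = Q [p]_D = (44, -41, -54, 7).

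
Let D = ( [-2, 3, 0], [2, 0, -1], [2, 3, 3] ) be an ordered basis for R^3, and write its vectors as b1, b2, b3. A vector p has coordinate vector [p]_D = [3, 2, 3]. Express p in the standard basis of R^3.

p = M [p]_D, where M has columns b1, ..., b3.
Carrying out the matrix-vector product, p = [4, 18, 7].

[4, 18, 7]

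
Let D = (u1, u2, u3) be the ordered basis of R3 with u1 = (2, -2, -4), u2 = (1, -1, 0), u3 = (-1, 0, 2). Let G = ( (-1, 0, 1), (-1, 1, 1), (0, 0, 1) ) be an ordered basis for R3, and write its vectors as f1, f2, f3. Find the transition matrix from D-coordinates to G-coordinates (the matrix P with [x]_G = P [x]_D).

Let M have columns uj and N have columns fj. Then for every x, N [x]_G = x = M [x]_D, so P = N^(-1) M.
Since det N = -1, N^(-1) has integer entries; multiplying gives P = [[0, 0, 1], [-2, -1, 0], [-2, 1, 1]].

[[0, 0, 1], [-2, -1, 0], [-2, 1, 1]]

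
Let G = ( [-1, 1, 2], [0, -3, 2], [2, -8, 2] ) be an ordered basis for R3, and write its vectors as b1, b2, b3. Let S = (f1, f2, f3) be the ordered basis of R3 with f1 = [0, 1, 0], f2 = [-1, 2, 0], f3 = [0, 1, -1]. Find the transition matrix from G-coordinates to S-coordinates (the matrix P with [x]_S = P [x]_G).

[[1, -1, -2], [1, 0, -2], [-2, -2, -2]]

Take x = bj: its G-coordinates are the j-th standard unit vector, so P e_j — column j of P — equals [bj]_S.
b1 = f1 + f2 - 2f3, giving column 1 = [1, 1, -2]; repeating for each j gives P = [[1, -1, -2], [1, 0, -2], [-2, -2, -2]].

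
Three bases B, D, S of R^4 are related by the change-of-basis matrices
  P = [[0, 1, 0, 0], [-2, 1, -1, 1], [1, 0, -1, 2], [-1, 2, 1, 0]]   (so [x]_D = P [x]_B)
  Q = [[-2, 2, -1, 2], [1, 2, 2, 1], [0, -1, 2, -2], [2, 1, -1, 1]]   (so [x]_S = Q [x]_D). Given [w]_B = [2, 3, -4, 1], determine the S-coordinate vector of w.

[-6, 27, 12, 2]

Apply P to get D-coordinates [3, 4, 8, 0], then Q to get S-coordinates.
The result is [w]_S = [-6, 27, 12, 2].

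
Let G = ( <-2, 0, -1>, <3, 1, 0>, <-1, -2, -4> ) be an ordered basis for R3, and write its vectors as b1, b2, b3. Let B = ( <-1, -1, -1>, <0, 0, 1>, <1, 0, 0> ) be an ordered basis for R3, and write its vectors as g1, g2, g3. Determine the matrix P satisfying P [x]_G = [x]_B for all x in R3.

Let M have columns bj and N have columns gj. Then for every x, N [x]_B = x = M [x]_G, so P = N^(-1) M.
Since det N = -1, N^(-1) has integer entries; multiplying gives P = [[0, -1, 2], [-1, -1, -2], [-2, 2, 1]].

[[0, -1, 2], [-1, -1, -2], [-2, 2, 1]]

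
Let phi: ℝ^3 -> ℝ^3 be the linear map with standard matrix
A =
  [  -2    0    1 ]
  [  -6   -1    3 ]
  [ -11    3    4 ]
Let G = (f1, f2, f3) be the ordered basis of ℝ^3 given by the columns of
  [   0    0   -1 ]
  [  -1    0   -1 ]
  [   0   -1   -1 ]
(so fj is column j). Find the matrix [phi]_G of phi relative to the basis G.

Let P have columns f1, ..., f3. Then [phi]_G = P^(-1) A P.
Here det P = -1, so P^(-1) is integer; computing A P first and then P^(-1)(A P) gives [[-1, 2, -3], [3, 3, -3], [0, 1, -1]].

[[-1, 2, -3], [3, 3, -3], [0, 1, -1]]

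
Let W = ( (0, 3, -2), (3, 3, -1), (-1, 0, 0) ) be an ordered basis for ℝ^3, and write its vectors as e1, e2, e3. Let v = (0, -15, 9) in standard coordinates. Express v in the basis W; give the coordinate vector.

We seek scalars with c_1 e1 + ... + c_3 e3 = v; equivalently solve M c = v where the columns of M are e1, ..., e3.
Solving this 3x3 system gives c = (-4, -1, -3).
Check: -4e1 - e2 - 3e3 = (0, -15, 9).

(-4, -1, -3)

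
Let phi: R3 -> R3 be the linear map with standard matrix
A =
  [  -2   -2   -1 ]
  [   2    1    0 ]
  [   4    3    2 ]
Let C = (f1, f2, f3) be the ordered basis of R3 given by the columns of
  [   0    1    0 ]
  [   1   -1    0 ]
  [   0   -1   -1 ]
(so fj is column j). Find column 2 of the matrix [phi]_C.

Compute phi(f2) = A f2 = [1, 1, -1] in standard coordinates.
Then write this in C-coordinates: solve for y in y_1 f1 + ... + y_3 f3 = [1, 1, -1].
This gives y = [2, 1, 0], which is column 2 of [phi]_C.

[2, 1, 0]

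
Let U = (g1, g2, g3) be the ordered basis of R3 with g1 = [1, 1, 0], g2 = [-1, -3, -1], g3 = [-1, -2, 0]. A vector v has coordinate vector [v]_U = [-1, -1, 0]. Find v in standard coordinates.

[0, 2, 1]

By definition v = -g1 - g2 + 0·g3.
Summing componentwise gives [0, 2, 1].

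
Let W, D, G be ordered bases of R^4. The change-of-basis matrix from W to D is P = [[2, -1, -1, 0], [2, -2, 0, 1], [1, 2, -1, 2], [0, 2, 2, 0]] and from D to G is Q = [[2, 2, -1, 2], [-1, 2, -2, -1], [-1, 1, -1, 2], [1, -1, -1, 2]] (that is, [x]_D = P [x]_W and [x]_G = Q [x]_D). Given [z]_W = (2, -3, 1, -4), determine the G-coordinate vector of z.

(29, 36, 5, 5)

Apply P to get D-coordinates (6, 6, -13, -4), then Q to get G-coordinates.
The result is [z]_G = (29, 36, 5, 5).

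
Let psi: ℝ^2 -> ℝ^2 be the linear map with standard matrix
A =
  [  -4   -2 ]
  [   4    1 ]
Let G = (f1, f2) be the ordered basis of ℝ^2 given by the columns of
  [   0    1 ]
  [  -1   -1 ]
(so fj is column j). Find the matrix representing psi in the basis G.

Let P have columns f1, f2. Then [psi]_G = P^(-1) A P.
Here det P = 1, so P^(-1) is integer; computing A P first and then P^(-1)(A P) gives [[-1, -1], [2, -2]].

[[-1, -1], [2, -2]]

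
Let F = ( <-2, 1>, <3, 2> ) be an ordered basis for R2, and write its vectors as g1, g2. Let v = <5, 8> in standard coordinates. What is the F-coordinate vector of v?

<2, 3>

Write v = c_1 g1 + c_2 g2 and solve for the c_i.
System: -2c_1 + 3c_2 = 5, c_1 + 2c_2 = 8; solving gives c_1 = 2, c_2 = 3.
Check: 2g1 + 3g2 = <5, 8>.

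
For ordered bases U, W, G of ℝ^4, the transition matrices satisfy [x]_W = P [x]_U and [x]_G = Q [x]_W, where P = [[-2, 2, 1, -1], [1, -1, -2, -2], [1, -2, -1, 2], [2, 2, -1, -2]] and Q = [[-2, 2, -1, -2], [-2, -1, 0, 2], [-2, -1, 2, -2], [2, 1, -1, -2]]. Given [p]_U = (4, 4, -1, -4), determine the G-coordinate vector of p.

Apply P to get W-coordinates (3, 10, -11, 25), then Q to get G-coordinates.
The result is [p]_G = (-25, 34, -88, -23).

(-25, 34, -88, -23)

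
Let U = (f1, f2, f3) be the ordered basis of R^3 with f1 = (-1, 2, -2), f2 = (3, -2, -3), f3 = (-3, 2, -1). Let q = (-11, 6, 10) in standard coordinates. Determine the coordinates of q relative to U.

(-1, -3, 1)

Write q = c_1 f1 + ... + c_3 f3 and solve for the c_i.
Row-reducing the augmented matrix [M | q] gives c = (-1, -3, 1).
Check: -f1 - 3f2 + f3 = (-11, 6, 10).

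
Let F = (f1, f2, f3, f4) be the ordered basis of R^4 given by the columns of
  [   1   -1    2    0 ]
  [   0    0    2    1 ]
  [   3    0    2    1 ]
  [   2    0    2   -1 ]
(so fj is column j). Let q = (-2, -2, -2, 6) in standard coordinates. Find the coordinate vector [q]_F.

(0, 4, 1, -4)

We seek scalars with c_1 f1 + ... + c_4 f4 = q; equivalently solve M c = q where the columns of M are f1, ..., f4.
Solving this 4x4 system gives c = (0, 4, 1, -4).
Check: 0·f1 + 4f2 + f3 - 4f4 = (-2, -2, -2, 6).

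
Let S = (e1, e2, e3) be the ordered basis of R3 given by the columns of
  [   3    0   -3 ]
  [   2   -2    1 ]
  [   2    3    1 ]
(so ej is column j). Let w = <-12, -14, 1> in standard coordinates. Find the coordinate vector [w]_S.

We seek scalars with c_1 e1 + ... + c_3 e3 = w; equivalently solve M c = w where the columns of M are e1, ..., e3.
Gaussian elimination on [M | w] yields c = (-4, 3, 0).
Check: -4e1 + 3e2 + 0·e3 = <-12, -14, 1>.

<-4, 3, 0>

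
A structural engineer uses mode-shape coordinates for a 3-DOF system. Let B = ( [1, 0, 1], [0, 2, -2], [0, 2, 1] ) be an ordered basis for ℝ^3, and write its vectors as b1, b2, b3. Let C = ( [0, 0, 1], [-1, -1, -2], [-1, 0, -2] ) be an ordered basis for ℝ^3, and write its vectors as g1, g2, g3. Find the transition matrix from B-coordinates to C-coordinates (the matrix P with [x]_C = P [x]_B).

Take x = bj: its B-coordinates are the j-th standard unit vector, so P e_j — column j of P — equals [bj]_C.
b1 = -g1 + 0·g2 - g3, giving column 1 = [-1, 0, -1]; repeating for each j gives P = [[-1, -2, 1], [0, -2, -2], [-1, 2, 2]].

[[-1, -2, 1], [0, -2, -2], [-1, 2, 2]]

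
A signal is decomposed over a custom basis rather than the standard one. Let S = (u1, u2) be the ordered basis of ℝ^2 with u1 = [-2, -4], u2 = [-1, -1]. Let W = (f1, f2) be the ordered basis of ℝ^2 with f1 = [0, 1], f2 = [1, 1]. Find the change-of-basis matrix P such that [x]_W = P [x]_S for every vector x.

[[-2, 0], [-2, -1]]

Column j of P is [uj]_W, since P maps S-coordinates to W-coordinates.
Expressing u1 in W: u1 = -2f1 - 2f2, so column 1 of P is [-2, -2].
Doing the same for each uj gives P = [[-2, 0], [-2, -1]].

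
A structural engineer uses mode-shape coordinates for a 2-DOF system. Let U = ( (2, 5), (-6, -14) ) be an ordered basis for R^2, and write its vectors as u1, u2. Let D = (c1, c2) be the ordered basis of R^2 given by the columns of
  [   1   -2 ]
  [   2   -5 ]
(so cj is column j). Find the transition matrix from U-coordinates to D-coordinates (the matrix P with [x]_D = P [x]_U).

Let M have columns uj and N have columns cj. Then for every x, N [x]_D = x = M [x]_U, so P = N^(-1) M.
Since det N = -1, N^(-1) has integer entries; multiplying gives P = [[0, -2], [-1, 2]].

[[0, -2], [-1, 2]]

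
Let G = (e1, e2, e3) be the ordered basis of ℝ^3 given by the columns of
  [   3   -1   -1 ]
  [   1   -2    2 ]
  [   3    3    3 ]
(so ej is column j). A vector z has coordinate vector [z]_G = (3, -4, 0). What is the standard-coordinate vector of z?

(13, 11, -3)

By definition z = 3e1 - 4e2 + 0·e3.
Summing componentwise gives (13, 11, -3).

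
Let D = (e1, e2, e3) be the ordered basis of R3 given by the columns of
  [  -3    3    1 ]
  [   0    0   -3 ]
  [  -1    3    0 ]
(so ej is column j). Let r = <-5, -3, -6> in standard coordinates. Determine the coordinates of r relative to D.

Write r = c_1 e1 + ... + c_3 e3 and solve for the c_i.
Row-reducing the augmented matrix [M | r] gives c = (0, -2, 1).
Check: 0·e1 - 2e2 + e3 = <-5, -3, -6>.

<0, -2, 1>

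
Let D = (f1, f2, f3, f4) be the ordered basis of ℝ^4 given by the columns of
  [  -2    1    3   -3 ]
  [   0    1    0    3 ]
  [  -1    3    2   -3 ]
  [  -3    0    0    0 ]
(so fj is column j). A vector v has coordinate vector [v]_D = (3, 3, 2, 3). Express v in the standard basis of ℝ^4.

The coordinates say v = 3f1 + 3f2 + 2f3 + 3f4; adding the scaled basis vectors gives (-6, 12, 1, -9).

(-6, 12, 1, -9)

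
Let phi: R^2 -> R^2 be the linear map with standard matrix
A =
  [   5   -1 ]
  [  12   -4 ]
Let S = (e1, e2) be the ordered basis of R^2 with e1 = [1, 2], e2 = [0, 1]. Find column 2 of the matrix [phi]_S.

Column 2 of [phi]_S is the S-coordinate vector of phi(e2).
In standard coordinates phi(e2) = A e2 = [-1, -4].
Converting to S: [-1, -4] = -e1 - 2e2, so the coordinate vector is [-1, -2].

[-1, -2]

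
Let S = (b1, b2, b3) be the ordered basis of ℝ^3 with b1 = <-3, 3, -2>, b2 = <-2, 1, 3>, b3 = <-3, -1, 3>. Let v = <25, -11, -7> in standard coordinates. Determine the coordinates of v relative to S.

We seek scalars with c_1 b1 + ... + c_3 b3 = v; equivalently solve M c = v where the columns of M are b1, ..., b3.
Gaussian elimination on [M | v] yields c = (-4, -2, -3).
Check: -4b1 - 2b2 - 3b3 = <25, -11, -7>.

<-4, -2, -3>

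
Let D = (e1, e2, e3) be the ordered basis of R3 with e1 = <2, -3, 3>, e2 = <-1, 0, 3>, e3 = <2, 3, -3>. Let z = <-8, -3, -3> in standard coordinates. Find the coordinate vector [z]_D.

<-2, -2, -3>

[z]_D is the unique c with M c = z, where M has columns e1, ..., e3.
Solving this 3x3 system gives c = (-2, -2, -3).
Check: -2e1 - 2e2 - 3e3 = <-8, -3, -3>.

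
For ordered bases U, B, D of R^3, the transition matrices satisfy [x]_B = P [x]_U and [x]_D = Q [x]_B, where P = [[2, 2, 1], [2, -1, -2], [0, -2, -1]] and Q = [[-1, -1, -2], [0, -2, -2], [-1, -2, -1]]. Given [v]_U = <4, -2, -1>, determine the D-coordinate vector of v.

<-25, -34, -32>

Apply P to get B-coordinates <3, 12, 5>, then Q to get D-coordinates.
The result is [v]_D = <-25, -34, -32>.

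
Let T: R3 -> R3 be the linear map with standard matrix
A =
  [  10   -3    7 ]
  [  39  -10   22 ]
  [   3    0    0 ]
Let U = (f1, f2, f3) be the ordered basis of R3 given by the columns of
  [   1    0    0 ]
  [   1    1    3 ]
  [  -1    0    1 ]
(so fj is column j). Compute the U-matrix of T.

The j-th column of [T]_U is [T(fj)]_U.
T(f1) = A f1 = (0, 7, 3) = 0·f1 - 2f2 + 3f3, so column 1 is (0, -2, 3).
Repeating for f2, f3 and assembling the columns gives [[0, -3, -2], [-2, 2, 0], [3, -3, -2]].

[[0, -3, -2], [-2, 2, 0], [3, -3, -2]]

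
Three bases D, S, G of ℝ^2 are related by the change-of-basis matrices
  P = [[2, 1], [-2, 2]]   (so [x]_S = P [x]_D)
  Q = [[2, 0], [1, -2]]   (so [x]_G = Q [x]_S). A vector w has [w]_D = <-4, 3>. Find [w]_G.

<-10, -33>

Composing the changes, [w]_G = Q P [w]_D.
Q P = [[4, 2], [6, -3]]; applying this to <-4, 3> gives <-10, -33>.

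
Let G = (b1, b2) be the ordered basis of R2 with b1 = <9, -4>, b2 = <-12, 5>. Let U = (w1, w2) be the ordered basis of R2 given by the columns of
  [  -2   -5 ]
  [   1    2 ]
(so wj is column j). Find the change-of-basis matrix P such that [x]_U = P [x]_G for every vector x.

Let M have columns bj and N have columns wj. Then for every x, N [x]_U = x = M [x]_G, so P = N^(-1) M.
Since det N = 1, N^(-1) has integer entries; multiplying gives P = [[-2, 1], [-1, 2]].

[[-2, 1], [-1, 2]]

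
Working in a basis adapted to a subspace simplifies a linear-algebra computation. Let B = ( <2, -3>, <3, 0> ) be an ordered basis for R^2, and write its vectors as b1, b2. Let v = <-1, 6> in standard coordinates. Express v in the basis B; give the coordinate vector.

Write v = c_1 b1 + c_2 b2 and solve for the c_i.
System: 2c_1 + 3c_2 = -1, -3c_1 + 0c_2 = 6; solving gives c_1 = -2, c_2 = 1.
Check: -2b1 + b2 = <-1, 6>.

<-2, 1>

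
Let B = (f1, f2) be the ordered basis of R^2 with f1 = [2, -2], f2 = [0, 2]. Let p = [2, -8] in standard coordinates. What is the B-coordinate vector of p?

[1, -3]

Write p = c_1 f1 + c_2 f2 and solve for the c_i.
System: 2c_1 + 0c_2 = 2, -2c_1 + 2c_2 = -8; solving gives c_1 = 1, c_2 = -3.
Check: f1 - 3f2 = [2, -8].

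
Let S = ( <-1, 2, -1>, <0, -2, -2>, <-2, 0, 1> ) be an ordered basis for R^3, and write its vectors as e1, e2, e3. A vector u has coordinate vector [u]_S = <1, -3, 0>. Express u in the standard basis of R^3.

The coordinates say u = e1 - 3e2 + 0·e3; adding the scaled basis vectors gives <-1, 8, 5>.

<-1, 8, 5>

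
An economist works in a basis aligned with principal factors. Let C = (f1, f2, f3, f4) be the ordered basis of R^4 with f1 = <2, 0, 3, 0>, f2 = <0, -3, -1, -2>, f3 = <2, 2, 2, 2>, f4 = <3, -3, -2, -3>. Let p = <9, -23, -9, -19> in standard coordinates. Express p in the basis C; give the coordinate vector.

<1, 4, -1, 3>

[p]_C is the unique c with M c = p, where M has columns f1, ..., f4.
Gaussian elimination on [M | p] yields c = (1, 4, -1, 3).
Check: f1 + 4f2 - f3 + 3f4 = <9, -23, -9, -19>.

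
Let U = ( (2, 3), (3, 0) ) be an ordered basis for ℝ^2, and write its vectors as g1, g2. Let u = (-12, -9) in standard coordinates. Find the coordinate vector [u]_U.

(-3, -2)

We seek scalars with c_1 g1 + c_2 g2 = u; equivalently solve M c = u where the columns of M are g1, g2.
System: 2c_1 + 3c_2 = -12, 3c_1 + 0c_2 = -9; solving gives c_1 = -3, c_2 = -2.
Check: -3g1 - 2g2 = (-12, -9).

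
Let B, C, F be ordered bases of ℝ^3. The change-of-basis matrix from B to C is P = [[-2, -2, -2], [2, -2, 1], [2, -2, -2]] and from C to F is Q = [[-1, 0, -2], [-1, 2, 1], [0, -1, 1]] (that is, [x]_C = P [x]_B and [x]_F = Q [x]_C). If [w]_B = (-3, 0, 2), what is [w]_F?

(18, -20, -6)

First [w]_C = P [w]_B = (2, -4, -10).
Then [w]_F = Q [w]_C = (18, -20, -6).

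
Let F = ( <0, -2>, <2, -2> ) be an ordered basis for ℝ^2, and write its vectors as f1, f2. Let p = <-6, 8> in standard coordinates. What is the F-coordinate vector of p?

Write p = c_1 f1 + c_2 f2 and solve for the c_i.
System: 0c_1 + 2c_2 = -6, -2c_1 - 2c_2 = 8; solving gives c_1 = -1, c_2 = -3.
Check: -f1 - 3f2 = <-6, 8>.

<-1, -3>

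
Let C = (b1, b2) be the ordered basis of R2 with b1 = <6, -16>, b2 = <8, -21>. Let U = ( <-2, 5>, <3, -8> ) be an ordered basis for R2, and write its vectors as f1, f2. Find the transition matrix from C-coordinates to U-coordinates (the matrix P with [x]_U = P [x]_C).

[[0, -1], [2, 2]]

Take x = bj: its C-coordinates are the j-th standard unit vector, so P e_j — column j of P — equals [bj]_U.
b1 = 0·f1 + 2f2, giving column 1 = <0, 2>; repeating for each j gives P = [[0, -1], [2, 2]].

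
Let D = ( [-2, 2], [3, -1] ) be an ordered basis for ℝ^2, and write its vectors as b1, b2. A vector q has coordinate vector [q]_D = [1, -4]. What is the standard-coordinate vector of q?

q = M [q]_D, where M has columns b1, b2.
Carrying out the matrix-vector product, q = [-14, 6].

[-14, 6]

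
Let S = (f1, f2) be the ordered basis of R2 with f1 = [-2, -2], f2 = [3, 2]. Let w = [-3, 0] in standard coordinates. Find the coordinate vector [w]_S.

Write w = c_1 f1 + c_2 f2 and solve for the c_i.
System: -2c_1 + 3c_2 = -3, -2c_1 + 2c_2 = 0; solving gives c_1 = -3, c_2 = -3.
Check: -3f1 - 3f2 = [-3, 0].

[-3, -3]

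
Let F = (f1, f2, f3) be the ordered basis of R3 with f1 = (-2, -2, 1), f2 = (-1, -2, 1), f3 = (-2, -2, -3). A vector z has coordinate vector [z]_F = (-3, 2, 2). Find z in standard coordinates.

z = M [z]_F, where M has columns f1, ..., f3.
Carrying out the matrix-vector product, z = (0, -2, -7).

(0, -2, -7)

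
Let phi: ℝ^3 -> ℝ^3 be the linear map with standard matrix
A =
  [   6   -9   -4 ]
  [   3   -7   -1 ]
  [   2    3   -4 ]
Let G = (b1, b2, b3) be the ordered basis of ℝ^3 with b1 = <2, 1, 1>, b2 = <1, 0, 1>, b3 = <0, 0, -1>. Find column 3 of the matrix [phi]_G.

Column 3 of [phi]_G is the G-coordinate vector of phi(b3).
In standard coordinates phi(b3) = A b3 = <4, 1, 4>.
Converting to G: <4, 1, 4> = b1 + 2b2 - b3, so the coordinate vector is <1, 2, -1>.

<1, 2, -1>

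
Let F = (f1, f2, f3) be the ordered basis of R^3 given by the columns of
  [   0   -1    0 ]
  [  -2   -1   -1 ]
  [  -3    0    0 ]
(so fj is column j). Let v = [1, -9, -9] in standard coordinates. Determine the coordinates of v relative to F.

[3, -1, 4]

[v]_F is the unique c with M c = v, where M has columns f1, ..., f3.
Solving this 3x3 system gives c = (3, -1, 4).
Check: 3f1 - f2 + 4f3 = [1, -9, -9].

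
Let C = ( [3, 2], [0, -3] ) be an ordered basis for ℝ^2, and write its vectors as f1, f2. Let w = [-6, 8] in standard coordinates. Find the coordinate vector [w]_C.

[-2, -4]

Write w = c_1 f1 + c_2 f2 and solve for the c_i.
System: 3c_1 + 0c_2 = -6, 2c_1 - 3c_2 = 8; solving gives c_1 = -2, c_2 = -4.
Check: -2f1 - 4f2 = [-6, 8].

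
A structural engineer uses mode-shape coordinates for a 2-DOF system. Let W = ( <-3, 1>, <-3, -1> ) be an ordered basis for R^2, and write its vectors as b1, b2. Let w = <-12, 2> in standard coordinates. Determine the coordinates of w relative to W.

[w]_W is the unique c with M c = w, where M has columns b1, b2.
System: -3c_1 - 3c_2 = -12, c_1 - c_2 = 2; solving gives c_1 = 3, c_2 = 1.
Check: 3b1 + b2 = <-12, 2>.

<3, 1>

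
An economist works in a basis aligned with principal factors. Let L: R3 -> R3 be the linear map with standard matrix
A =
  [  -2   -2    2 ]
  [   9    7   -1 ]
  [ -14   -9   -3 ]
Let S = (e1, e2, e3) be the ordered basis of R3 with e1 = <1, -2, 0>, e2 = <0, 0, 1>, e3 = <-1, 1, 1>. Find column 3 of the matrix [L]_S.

<1, 3, -1>

Column 3 of [L]_S is the S-coordinate vector of L(e3).
In standard coordinates L(e3) = A e3 = <2, -3, 2>.
Converting to S: <2, -3, 2> = e1 + 3e2 - e3, so the coordinate vector is <1, 3, -1>.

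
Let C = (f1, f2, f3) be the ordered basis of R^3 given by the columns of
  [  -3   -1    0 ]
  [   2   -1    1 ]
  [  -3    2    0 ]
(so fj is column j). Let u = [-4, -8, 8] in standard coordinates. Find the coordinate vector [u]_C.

[0, 4, -4]

[u]_C is the unique c with M c = u, where M has columns f1, ..., f3.
Gaussian elimination on [M | u] yields c = (0, 4, -4).
Check: 0·f1 + 4f2 - 4f3 = [-4, -8, 8].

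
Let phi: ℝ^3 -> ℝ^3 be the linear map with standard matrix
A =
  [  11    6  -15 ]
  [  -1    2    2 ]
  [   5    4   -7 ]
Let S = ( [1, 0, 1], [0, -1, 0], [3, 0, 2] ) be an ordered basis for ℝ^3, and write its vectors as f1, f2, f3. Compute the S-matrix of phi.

[[2, 0, -3], [-1, 2, -1], [-2, -2, 2]]

With P the matrix whose columns are f1, ..., f3, [phi]_S = P^(-1) A P.
Column by column: phi(f1) = A f1 = [-4, 1, -2]; its S-coordinates [2, -1, -2] give column 1.
Continuing for each basis vector yields [phi]_S = [[2, 0, -3], [-1, 2, -1], [-2, -2, 2]].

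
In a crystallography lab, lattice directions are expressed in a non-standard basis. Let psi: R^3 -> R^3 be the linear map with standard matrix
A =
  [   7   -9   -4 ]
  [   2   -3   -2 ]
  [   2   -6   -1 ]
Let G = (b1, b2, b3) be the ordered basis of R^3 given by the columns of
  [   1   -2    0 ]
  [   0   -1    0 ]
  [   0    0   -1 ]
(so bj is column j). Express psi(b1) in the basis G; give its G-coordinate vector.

(3, -2, -2)

Column 1 of [psi]_G is the G-coordinate vector of psi(b1).
In standard coordinates psi(b1) = A b1 = (7, 2, 2).
Converting to G: (7, 2, 2) = 3b1 - 2b2 - 2b3, so the coordinate vector is (3, -2, -2).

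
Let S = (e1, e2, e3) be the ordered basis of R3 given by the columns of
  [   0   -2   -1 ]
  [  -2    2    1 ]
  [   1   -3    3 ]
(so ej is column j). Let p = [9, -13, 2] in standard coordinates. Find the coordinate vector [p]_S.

We seek scalars with c_1 e1 + ... + c_3 e3 = p; equivalently solve M c = p where the columns of M are e1, ..., e3.
Solving this 3x3 system gives c = (2, -3, -3).
Check: 2e1 - 3e2 - 3e3 = [9, -13, 2].

[2, -3, -3]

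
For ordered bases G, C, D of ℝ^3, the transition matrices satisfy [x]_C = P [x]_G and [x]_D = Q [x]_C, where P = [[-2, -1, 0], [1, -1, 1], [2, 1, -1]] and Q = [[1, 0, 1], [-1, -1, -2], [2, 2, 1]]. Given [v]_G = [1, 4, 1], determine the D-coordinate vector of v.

[-1, -2, -11]

Apply P to get C-coordinates [-6, -2, 5], then Q to get D-coordinates.
The result is [v]_D = [-1, -2, -11].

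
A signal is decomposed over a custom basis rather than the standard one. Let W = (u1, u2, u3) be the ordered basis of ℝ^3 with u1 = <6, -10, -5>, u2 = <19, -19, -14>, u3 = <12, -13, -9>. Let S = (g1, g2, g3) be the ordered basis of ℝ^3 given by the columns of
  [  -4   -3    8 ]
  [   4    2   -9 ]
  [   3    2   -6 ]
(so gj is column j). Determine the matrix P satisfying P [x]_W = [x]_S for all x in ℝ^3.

Let M have columns uj and N have columns gj. Then for every x, N [x]_S = x = M [x]_W, so P = N^(-1) M.
Since det N = 1, N^(-1) has integer entries; multiplying gives P = [[1, -2, -1], [2, -1, 0], [2, 1, 1]].

[[1, -2, -1], [2, -1, 0], [2, 1, 1]]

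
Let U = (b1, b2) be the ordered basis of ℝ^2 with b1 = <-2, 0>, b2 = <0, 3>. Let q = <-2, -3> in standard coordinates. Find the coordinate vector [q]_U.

We seek scalars with c_1 b1 + c_2 b2 = q; equivalently solve M c = q where the columns of M are b1, b2.
System: -2c_1 + 0c_2 = -2, 0c_1 + 3c_2 = -3; solving gives c_1 = 1, c_2 = -1.
Check: b1 - b2 = <-2, -3>.

<1, -1>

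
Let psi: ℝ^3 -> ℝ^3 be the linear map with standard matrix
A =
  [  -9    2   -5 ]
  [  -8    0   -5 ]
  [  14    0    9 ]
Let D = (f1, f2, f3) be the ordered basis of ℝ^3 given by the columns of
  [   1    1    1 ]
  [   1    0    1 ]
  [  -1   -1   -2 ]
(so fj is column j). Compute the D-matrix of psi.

[[0, -2, 1], [1, -1, 1], [-3, -1, 1]]

The j-th column of [psi]_D is [psi(fj)]_D.
psi(f1) = A f1 = (-2, -3, 5) = 0·f1 + f2 - 3f3, so column 1 is (0, 1, -3).
Repeating for f2, f3 and assembling the columns gives [[0, -2, 1], [1, -1, 1], [-3, -1, 1]].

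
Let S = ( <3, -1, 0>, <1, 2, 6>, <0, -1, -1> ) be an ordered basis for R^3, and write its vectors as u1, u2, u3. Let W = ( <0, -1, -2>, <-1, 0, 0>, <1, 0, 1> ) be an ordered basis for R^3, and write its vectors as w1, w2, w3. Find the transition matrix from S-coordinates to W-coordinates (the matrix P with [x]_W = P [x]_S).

Column j of P is [uj]_W, since P maps S-coordinates to W-coordinates.
Expressing u1 in W: u1 = w1 - w2 + 2w3, so column 1 of P is <1, -1, 2>.
Doing the same for each uj gives P = [[1, -2, 1], [-1, 1, 1], [2, 2, 1]].

[[1, -2, 1], [-1, 1, 1], [2, 2, 1]]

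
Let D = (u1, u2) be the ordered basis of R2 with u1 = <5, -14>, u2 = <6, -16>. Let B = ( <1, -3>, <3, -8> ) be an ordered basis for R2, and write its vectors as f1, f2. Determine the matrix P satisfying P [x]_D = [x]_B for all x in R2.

Take x = uj: its D-coordinates are the j-th standard unit vector, so P e_j — column j of P — equals [uj]_B.
u1 = 2f1 + f2, giving column 1 = <2, 1>; repeating for each j gives P = [[2, 0], [1, 2]].

[[2, 0], [1, 2]]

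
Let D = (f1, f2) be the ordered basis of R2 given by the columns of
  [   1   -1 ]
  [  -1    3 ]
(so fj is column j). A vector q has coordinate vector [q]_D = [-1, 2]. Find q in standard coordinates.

The coordinates say q = -f1 + 2f2; adding the scaled basis vectors gives [-3, 7].

[-3, 7]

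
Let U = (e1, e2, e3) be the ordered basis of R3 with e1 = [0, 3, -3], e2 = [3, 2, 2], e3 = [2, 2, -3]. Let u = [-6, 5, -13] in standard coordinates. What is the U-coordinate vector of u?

[u]_U is the unique c with M c = u, where M has columns e1, ..., e3.
Gaussian elimination on [M | u] yields c = (3, -2, 0).
Check: 3e1 - 2e2 + 0·e3 = [-6, 5, -13].

[3, -2, 0]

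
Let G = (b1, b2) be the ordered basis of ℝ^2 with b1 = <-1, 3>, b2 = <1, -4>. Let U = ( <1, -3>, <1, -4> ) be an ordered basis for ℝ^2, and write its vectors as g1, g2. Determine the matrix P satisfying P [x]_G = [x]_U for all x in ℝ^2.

Take x = bj: its G-coordinates are the j-th standard unit vector, so P e_j — column j of P — equals [bj]_U.
b1 = -g1 + 0·g2, giving column 1 = <-1, 0>; repeating for each j gives P = [[-1, 0], [0, 1]].

[[-1, 0], [0, 1]]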